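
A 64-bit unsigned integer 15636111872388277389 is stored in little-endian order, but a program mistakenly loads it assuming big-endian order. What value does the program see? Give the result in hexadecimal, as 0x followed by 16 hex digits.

15636111872388277389 in 64-bit hexadecimal is 0xD8FEA0E77DF8A48D.
Stored little-endian, the bytes at ascending addresses are 8D A4 F8 7D E7 A0 FE D8.
Read back as big-endian, the last byte is least significant, giving 0x8DA4F87DE7A0FED8.

0x8DA4F87DE7A0FED8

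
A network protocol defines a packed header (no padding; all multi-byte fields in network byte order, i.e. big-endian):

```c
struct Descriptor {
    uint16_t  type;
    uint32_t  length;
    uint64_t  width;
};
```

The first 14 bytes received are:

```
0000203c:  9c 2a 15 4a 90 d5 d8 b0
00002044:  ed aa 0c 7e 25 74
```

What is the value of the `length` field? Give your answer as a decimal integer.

357208277

`length` follows `type` (2 bytes), so it starts at byte offset 2 and occupies 4 bytes.
Bytes at offsets 2..5: 15 4A 90 D5.
Big-endian stores the most-significant byte at the lowest address.
The bytes are already most-significant first: 0x154A90D5.
0x154A90D5 = 357208277.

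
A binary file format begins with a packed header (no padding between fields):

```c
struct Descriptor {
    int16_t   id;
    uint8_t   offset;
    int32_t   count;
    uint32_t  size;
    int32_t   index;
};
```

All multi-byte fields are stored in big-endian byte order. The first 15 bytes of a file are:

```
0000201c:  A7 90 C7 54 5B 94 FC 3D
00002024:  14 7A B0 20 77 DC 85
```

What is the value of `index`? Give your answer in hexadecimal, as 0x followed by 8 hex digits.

`index` follows `id` (2 B), `offset` (1 B), `count` (4 B), `size` (4 B), so it starts at offset 2 + 1 + 4 + 4 = 11 and occupies 4 bytes.
Bytes at offsets 11..14: 20 77 DC 85.
Big-endian stores the most-significant byte at the lowest address.
The bytes are already most-significant first: 0x2077DC85.

0x2077DC85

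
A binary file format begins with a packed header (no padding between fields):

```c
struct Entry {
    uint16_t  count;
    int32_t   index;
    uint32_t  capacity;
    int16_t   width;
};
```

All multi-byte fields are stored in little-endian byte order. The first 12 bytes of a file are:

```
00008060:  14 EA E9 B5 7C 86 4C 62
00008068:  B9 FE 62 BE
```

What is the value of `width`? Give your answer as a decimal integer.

-16798

`width` follows `count` (2 B), `index` (4 B), `capacity` (4 B), so it starts at offset 2 + 4 + 4 = 10 and occupies 2 bytes.
Bytes at offsets 10..11: 62 BE.
In little-endian order the low byte comes first in memory.
Reassemble most-significant byte first: BE 62 → 0xBE62.
Top bit is set, so as a signed 16-bit value this is 0xBE62 − 2^16 = -16798.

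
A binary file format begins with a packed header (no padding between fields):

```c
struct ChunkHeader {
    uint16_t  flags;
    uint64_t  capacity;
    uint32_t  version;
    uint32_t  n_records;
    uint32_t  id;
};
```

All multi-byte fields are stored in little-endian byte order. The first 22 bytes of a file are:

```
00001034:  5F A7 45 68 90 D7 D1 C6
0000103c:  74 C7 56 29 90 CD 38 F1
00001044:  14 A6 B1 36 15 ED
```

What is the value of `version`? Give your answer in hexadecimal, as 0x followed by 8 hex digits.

0xCD902956

`version` follows `flags` (2 B), `capacity` (8 B), so it starts at offset 2 + 8 = 10 and occupies 4 bytes.
Bytes at offsets 10..13: 56 29 90 CD.
Little-endian stores the least-significant byte at the lowest address.
Reassemble most-significant byte first: CD 90 29 56 → 0xCD902956.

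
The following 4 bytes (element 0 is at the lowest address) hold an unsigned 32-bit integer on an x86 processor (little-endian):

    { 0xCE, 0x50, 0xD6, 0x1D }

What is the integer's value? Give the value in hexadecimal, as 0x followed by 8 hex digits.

In little-endian order the low byte comes first in memory.
Reassemble most-significant byte first: 1D D6 50 CE → 0x1DD650CE.

0x1DD650CE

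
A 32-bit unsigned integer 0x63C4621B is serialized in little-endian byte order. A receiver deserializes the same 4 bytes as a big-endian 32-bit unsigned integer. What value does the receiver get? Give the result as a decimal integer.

Stored little-endian, the bytes at ascending addresses are 1B 62 C4 63.
Read back as big-endian, the last byte is least significant, giving 0x1B62C463.
0x1B62C463 = 459457635.

459457635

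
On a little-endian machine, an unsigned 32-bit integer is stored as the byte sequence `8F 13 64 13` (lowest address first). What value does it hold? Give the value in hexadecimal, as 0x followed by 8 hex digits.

0x1364138F

Little-endian stores the least-significant byte at the lowest address.
Reassemble most-significant byte first: 13 64 13 8F → 0x1364138F.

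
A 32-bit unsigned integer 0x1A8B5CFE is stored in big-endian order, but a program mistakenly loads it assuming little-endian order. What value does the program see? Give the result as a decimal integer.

Stored big-endian, the bytes at ascending addresses are 1A 8B 5C FE.
Read back as little-endian, the first byte is least significant, giving 0xFE5C8B1A.
0xFE5C8B1A = 4267477786.

4267477786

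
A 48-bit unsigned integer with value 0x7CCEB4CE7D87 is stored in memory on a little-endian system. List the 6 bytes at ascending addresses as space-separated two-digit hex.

87 7D CE B4 CE 7C

Split into bytes (most-significant first): 7C CE B4 CE 7D 87.
Little-endian stores the least-significant byte at the lowest address.
So at ascending addresses the bytes are 87 7D CE B4 CE 7C.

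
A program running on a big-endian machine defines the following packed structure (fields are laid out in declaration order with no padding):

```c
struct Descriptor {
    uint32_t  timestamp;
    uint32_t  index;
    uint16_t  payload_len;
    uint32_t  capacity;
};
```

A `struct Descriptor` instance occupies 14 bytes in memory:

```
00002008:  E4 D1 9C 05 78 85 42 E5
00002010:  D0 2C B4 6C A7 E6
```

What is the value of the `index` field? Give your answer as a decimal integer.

2021999333

`index` follows `timestamp` (4 bytes), so it starts at byte offset 4 and occupies 4 bytes.
Bytes at offsets 4..7: 78 85 42 E5.
Big-endian stores the most-significant byte at the lowest address.
The bytes are already most-significant first: 0x788542E5.
0x788542E5 = 2021999333.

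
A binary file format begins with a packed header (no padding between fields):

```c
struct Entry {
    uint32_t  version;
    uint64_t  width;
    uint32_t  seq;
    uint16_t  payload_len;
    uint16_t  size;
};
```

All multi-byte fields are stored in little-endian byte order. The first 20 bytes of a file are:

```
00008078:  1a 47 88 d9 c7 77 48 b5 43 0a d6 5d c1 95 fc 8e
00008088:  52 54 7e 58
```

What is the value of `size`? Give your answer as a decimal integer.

`size` follows `version` (4 B), `width` (8 B), `seq` (4 B), `payload_len` (2 B), so it starts at offset 4 + 8 + 4 + 2 = 18 and occupies 2 bytes.
Bytes at offsets 18..19: 7E 58.
Little-endian: lowest address holds the least-significant byte.
Reassemble most-significant byte first: 58 7E → 0x587E.
0x587E = 22654.

22654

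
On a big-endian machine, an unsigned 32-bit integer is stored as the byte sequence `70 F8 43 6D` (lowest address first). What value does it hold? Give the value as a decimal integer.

Big-endian stores the most-significant byte at the lowest address.
The bytes are already most-significant first: 0x70F8436D.
0x70F8436D = 1895318381.

1895318381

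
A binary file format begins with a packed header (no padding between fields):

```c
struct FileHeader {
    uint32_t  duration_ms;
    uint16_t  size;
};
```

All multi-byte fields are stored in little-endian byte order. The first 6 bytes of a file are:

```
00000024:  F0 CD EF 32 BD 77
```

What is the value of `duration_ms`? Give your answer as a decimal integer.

`duration_ms` is the first field, at byte offset 0, occupying 4 bytes.
Bytes at offsets 0..3: F0 CD EF 32.
Little-endian stores the least-significant byte at the lowest address.
Reassemble most-significant byte first: 32 EF CD F0 → 0x32EFCDF0.
0x32EFCDF0 = 854576624.

854576624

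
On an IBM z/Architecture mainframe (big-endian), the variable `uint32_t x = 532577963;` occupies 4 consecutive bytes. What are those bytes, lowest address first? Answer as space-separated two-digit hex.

532577963 in hexadecimal, padded to 32 bits, is 0x1FBE7EAB.
Split into bytes (most-significant first): 1F BE 7E AB.
In big-endian order the high byte comes first in memory.
So the memory order matches the most-significant-first order: 1F BE 7E AB.

1F BE 7E AB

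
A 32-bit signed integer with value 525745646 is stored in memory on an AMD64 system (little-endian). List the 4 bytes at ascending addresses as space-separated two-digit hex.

EE 3D 56 1F

525745646 in hexadecimal, padded to 32 bits, is 0x1F563DEE.
Split into bytes (most-significant first): 1F 56 3D EE.
Little-endian: lowest address holds the least-significant byte.
So at ascending addresses the bytes are EE 3D 56 1F.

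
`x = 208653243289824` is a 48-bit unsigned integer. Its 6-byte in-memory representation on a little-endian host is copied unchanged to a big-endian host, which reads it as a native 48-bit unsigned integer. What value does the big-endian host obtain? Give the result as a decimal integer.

208653243289824 in 48-bit hexadecimal is 0xBDC4DE7290E0.
Stored little-endian, the bytes at ascending addresses are E0 90 72 DE C4 BD.
Read back as big-endian, the last byte is least significant, giving 0xE09072DEC4BD.
0xE09072DEC4BD = 246911007114429.

246911007114429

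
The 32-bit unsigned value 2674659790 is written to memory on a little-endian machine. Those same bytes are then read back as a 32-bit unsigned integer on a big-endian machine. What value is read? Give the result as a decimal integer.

2674659790 in 32-bit hexadecimal is 0x9F6C11CE.
Stored little-endian, the bytes at ascending addresses are CE 11 6C 9F.
Read back as big-endian, the last byte is least significant, giving 0xCE116C9F.
0xCE116C9F = 3457248415.

3457248415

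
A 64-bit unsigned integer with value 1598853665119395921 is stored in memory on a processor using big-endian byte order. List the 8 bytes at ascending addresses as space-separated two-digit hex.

16 30 44 EF F5 45 E0 51

1598853665119395921 in hexadecimal, padded to 64 bits, is 0x163044EFF545E051.
Split into bytes (most-significant first): 16 30 44 EF F5 45 E0 51.
Big-endian: lowest address holds the most-significant byte.
So the memory order matches the most-significant-first order: 16 30 44 EF F5 45 E0 51.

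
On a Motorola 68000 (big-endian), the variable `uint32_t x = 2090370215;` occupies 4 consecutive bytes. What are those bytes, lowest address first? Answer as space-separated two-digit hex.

2090370215 in hexadecimal, padded to 32 bits, is 0x7C9884A7.
Split into bytes (most-significant first): 7C 98 84 A7.
Big-endian: lowest address holds the most-significant byte.
So the memory order matches the most-significant-first order: 7C 98 84 A7.

7C 98 84 A7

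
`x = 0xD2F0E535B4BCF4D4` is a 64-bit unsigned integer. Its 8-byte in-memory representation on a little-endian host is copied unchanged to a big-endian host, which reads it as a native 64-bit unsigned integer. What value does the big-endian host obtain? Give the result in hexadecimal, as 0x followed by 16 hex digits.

0xD4F4BCB435E5F0D2

Stored little-endian, the bytes at ascending addresses are D4 F4 BC B4 35 E5 F0 D2.
Read back as big-endian, the last byte is least significant, giving 0xD4F4BCB435E5F0D2.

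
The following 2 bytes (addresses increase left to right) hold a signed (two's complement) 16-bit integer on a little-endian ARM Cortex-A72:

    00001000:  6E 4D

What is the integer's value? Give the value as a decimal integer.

19822

Little-endian stores the least-significant byte at the lowest address.
Reassemble most-significant byte first: 4D 6E → 0x4D6E.
0x4D6E = 19822.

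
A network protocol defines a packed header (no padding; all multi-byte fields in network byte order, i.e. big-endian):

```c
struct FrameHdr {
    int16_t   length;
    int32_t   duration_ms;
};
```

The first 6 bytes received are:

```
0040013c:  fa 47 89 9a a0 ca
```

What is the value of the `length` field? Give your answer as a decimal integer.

`length` is the first field, at byte offset 0, occupying 2 bytes.
Bytes at offsets 0..1: FA 47.
In big-endian order the high byte comes first in memory.
The bytes are already most-significant first: 0xFA47.
Top bit is set, so as a signed 16-bit value this is 0xFA47 − 2^16 = -1465.

-1465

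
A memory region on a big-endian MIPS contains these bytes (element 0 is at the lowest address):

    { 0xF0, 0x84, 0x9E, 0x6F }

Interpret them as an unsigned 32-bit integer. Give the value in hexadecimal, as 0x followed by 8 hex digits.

0xF0849E6F

In big-endian order the high byte comes first in memory.
The bytes are already most-significant first: 0xF0849E6F.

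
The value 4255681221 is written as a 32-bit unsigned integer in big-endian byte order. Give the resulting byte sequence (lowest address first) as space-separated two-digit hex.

FD A8 8A C5

4255681221 in hexadecimal, padded to 32 bits, is 0xFDA88AC5.
Split into bytes (most-significant first): FD A8 8A C5.
Big-endian: lowest address holds the most-significant byte.
So the memory order matches the most-significant-first order: FD A8 8A C5.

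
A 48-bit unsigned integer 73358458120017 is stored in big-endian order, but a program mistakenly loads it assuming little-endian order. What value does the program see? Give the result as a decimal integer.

89506415425602

73358458120017 in 48-bit hexadecimal is 0x42B818D66751.
Stored big-endian, the bytes at ascending addresses are 42 B8 18 D6 67 51.
Read back as little-endian, the first byte is least significant, giving 0x5167D618B842.
0x5167D618B842 = 89506415425602.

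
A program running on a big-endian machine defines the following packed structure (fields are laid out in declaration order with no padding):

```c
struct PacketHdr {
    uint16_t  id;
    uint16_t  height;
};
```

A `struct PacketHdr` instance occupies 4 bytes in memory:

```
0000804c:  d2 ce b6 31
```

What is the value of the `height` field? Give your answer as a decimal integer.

`height` follows `id` (2 bytes), so it starts at byte offset 2 and occupies 2 bytes.
Bytes at offsets 2..3: B6 31.
Big-endian stores the most-significant byte at the lowest address.
The bytes are already most-significant first: 0xB631.
0xB631 = 46641.

46641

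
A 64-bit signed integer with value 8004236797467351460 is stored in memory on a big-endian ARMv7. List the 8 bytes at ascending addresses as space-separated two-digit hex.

8004236797467351460 in hexadecimal, padded to 64 bits, is 0x6F14C2F58326D9A4.
Split into bytes (most-significant first): 6F 14 C2 F5 83 26 D9 A4.
Big-endian stores the most-significant byte at the lowest address.
So the memory order matches the most-significant-first order: 6F 14 C2 F5 83 26 D9 A4.

6F 14 C2 F5 83 26 D9 A4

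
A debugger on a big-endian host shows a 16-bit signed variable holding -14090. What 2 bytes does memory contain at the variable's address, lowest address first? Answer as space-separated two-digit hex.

Two's complement of -14090 in 16 bits: 14090 = 0x370A; invert → 0xC8F5; add 1 → 0xC8F6.
Split into bytes (most-significant first): C8 F6.
Big-endian stores the most-significant byte at the lowest address.
So the memory order matches the most-significant-first order: C8 F6.

C8 F6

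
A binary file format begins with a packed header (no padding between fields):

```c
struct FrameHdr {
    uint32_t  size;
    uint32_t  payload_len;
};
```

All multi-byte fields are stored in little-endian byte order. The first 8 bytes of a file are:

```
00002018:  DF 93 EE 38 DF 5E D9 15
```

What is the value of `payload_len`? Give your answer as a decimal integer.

`payload_len` follows `size` (4 bytes), so it starts at byte offset 4 and occupies 4 bytes.
Bytes at offsets 4..7: DF 5E D9 15.
Little-endian: lowest address holds the least-significant byte.
Reassemble most-significant byte first: 15 D9 5E DF → 0x15D95EDF.
0x15D95EDF = 366567135.

366567135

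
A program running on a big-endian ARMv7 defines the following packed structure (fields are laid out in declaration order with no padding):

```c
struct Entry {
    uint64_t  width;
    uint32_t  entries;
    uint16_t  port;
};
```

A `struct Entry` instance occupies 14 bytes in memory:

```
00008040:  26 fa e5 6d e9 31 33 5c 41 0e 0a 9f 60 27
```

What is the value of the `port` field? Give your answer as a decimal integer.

`port` follows `width` (8 B), `entries` (4 B), so it starts at offset 8 + 4 = 12 and occupies 2 bytes.
Bytes at offsets 12..13: 60 27.
Big-endian stores the most-significant byte at the lowest address.
The bytes are already most-significant first: 0x6027.
0x6027 = 24615.

24615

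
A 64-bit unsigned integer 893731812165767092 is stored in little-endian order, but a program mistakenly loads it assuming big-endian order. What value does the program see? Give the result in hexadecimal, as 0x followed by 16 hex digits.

0xB44F9B14592C670C

893731812165767092 in 64-bit hexadecimal is 0x0C672C59149B4FB4.
Stored little-endian, the bytes at ascending addresses are B4 4F 9B 14 59 2C 67 0C.
Read back as big-endian, the last byte is least significant, giving 0xB44F9B14592C670C.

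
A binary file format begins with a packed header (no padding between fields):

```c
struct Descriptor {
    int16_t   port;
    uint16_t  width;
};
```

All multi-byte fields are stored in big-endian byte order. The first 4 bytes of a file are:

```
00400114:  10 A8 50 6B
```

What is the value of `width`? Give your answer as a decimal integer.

`width` follows `port` (2 bytes), so it starts at byte offset 2 and occupies 2 bytes.
Bytes at offsets 2..3: 50 6B.
Big-endian: lowest address holds the most-significant byte.
The bytes are already most-significant first: 0x506B.
0x506B = 20587.

20587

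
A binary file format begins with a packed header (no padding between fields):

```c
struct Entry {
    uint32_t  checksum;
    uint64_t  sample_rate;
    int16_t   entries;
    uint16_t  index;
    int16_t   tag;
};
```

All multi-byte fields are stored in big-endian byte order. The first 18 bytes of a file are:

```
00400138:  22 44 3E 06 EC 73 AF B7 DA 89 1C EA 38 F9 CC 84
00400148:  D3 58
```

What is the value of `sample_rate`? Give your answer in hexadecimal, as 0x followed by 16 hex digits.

0xEC73AFB7DA891CEA

`sample_rate` follows `checksum` (4 bytes), so it starts at byte offset 4 and occupies 8 bytes.
Bytes at offsets 4..11: EC 73 AF B7 DA 89 1C EA.
Big-endian: lowest address holds the most-significant byte.
The bytes are already most-significant first: 0xEC73AFB7DA891CEA.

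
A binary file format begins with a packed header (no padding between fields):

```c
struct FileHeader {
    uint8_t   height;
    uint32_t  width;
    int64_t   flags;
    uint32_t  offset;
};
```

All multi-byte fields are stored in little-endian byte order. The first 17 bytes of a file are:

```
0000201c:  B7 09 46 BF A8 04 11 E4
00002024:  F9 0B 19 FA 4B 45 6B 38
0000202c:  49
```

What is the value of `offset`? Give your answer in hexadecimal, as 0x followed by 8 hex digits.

0x49386B45

`offset` follows `height` (1 B), `width` (4 B), `flags` (8 B), so it starts at offset 1 + 4 + 8 = 13 and occupies 4 bytes.
Bytes at offsets 13..16: 45 6B 38 49.
Little-endian: lowest address holds the least-significant byte.
Reassemble most-significant byte first: 49 38 6B 45 → 0x49386B45.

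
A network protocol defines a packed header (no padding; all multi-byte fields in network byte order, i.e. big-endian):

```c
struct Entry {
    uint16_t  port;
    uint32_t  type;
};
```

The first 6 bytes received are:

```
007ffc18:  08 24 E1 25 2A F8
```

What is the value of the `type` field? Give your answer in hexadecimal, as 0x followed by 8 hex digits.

`type` follows `port` (2 bytes), so it starts at byte offset 2 and occupies 4 bytes.
Bytes at offsets 2..5: E1 25 2A F8.
In big-endian order the high byte comes first in memory.
The bytes are already most-significant first: 0xE1252AF8.

0xE1252AF8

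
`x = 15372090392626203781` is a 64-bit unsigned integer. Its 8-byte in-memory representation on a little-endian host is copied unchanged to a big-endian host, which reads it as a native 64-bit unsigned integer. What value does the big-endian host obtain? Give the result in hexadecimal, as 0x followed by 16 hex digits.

0x850CAE6BC4A254D5

15372090392626203781 in 64-bit hexadecimal is 0xD554A2C46BAE0C85.
Stored little-endian, the bytes at ascending addresses are 85 0C AE 6B C4 A2 54 D5.
Read back as big-endian, the last byte is least significant, giving 0x850CAE6BC4A254D5.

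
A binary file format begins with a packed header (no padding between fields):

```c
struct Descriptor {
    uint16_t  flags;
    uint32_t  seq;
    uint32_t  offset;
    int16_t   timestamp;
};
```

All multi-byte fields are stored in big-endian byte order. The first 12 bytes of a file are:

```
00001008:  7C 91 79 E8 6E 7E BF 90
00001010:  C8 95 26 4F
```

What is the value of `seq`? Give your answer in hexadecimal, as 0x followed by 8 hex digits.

0x79E86E7E

`seq` follows `flags` (2 bytes), so it starts at byte offset 2 and occupies 4 bytes.
Bytes at offsets 2..5: 79 E8 6E 7E.
In big-endian order the high byte comes first in memory.
The bytes are already most-significant first: 0x79E86E7E.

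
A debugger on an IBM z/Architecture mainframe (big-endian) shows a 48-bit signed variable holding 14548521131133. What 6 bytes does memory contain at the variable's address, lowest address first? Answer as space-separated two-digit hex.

0D 3B 57 6F 1C 7D

14548521131133 in hexadecimal, padded to 48 bits, is 0x0D3B576F1C7D.
Split into bytes (most-significant first): 0D 3B 57 6F 1C 7D.
Big-endian: lowest address holds the most-significant byte.
So the memory order matches the most-significant-first order: 0D 3B 57 6F 1C 7D.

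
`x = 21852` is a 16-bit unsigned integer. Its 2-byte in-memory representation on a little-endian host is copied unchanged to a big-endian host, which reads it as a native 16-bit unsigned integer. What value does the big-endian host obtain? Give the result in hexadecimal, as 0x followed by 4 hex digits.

0x5C55

21852 in 16-bit hexadecimal is 0x555C.
Stored little-endian, the bytes at ascending addresses are 5C 55.
Read back as big-endian, the last byte is least significant, giving 0x5C55.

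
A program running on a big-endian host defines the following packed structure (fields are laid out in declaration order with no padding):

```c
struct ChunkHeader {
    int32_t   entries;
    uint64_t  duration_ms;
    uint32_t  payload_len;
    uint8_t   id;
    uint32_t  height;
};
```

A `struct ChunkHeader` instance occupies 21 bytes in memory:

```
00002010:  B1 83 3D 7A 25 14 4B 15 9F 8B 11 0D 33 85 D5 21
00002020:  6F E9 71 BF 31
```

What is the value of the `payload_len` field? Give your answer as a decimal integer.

`payload_len` follows `entries` (4 B), `duration_ms` (8 B), so it starts at offset 4 + 8 = 12 and occupies 4 bytes.
Bytes at offsets 12..15: 33 85 D5 21.
In big-endian order the high byte comes first in memory.
The bytes are already most-significant first: 0x3385D521.
0x3385D521 = 864408865.

864408865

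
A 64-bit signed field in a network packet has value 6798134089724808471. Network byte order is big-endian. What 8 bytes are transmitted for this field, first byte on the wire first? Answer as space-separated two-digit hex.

6798134089724808471 in hexadecimal, padded to 64 bits, is 0x5E57D2EFC1854D17.
Split into bytes (most-significant first): 5E 57 D2 EF C1 85 4D 17.
In big-endian order the high byte comes first in memory.
So the memory order matches the most-significant-first order: 5E 57 D2 EF C1 85 4D 17.

5E 57 D2 EF C1 85 4D 17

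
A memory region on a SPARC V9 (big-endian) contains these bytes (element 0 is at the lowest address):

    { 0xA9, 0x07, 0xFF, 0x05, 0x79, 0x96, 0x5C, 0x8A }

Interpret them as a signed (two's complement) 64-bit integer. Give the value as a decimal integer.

-6266759957482939254

Big-endian stores the most-significant byte at the lowest address.
The bytes are already most-significant first: 0xA907FF0579965C8A.
Top bit is set, so as a signed 64-bit value this is 0xA907FF0579965C8A − 2^64 = -6266759957482939254.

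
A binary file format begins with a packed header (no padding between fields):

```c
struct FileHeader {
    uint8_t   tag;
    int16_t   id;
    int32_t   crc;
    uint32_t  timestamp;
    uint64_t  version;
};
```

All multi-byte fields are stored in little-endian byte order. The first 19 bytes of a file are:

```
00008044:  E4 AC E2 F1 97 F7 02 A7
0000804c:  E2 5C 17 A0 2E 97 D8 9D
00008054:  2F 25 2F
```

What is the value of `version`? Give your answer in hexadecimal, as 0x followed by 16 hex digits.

`version` follows `tag` (1 B), `id` (2 B), `crc` (4 B), `timestamp` (4 B), so it starts at offset 1 + 2 + 4 + 4 = 11 and occupies 8 bytes.
Bytes at offsets 11..18: A0 2E 97 D8 9D 2F 25 2F.
Little-endian stores the least-significant byte at the lowest address.
Reassemble most-significant byte first: 2F 25 2F 9D D8 97 2E A0 → 0x2F252F9DD8972EA0.

0x2F252F9DD8972EA0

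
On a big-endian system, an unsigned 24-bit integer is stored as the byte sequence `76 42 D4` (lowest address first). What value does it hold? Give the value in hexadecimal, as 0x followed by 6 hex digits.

Big-endian: lowest address holds the most-significant byte.
The bytes are already most-significant first: 0x7642D4.

0x7642D4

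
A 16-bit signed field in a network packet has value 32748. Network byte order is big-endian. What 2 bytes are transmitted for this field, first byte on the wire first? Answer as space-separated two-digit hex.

32748 in hexadecimal, padded to 16 bits, is 0x7FEC.
Split into bytes (most-significant first): 7F EC.
Big-endian: lowest address holds the most-significant byte.
So the memory order matches the most-significant-first order: 7F EC.

7F EC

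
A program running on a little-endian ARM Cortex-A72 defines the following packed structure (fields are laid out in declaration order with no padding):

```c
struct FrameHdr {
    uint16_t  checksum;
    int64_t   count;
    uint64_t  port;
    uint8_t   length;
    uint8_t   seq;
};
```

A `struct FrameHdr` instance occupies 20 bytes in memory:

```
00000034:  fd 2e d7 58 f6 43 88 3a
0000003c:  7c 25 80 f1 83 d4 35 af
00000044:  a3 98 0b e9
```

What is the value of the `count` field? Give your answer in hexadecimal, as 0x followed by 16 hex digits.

`count` follows `checksum` (2 bytes), so it starts at byte offset 2 and occupies 8 bytes.
Bytes at offsets 2..9: D7 58 F6 43 88 3A 7C 25.
Little-endian: lowest address holds the least-significant byte.
Reassemble most-significant byte first: 25 7C 3A 88 43 F6 58 D7 → 0x257C3A8843F658D7.

0x257C3A8843F658D7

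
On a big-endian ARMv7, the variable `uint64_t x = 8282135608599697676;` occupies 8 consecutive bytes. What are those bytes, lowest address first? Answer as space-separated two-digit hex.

8282135608599697676 in hexadecimal, padded to 64 bits, is 0x72F00E749432D90C.
Split into bytes (most-significant first): 72 F0 0E 74 94 32 D9 0C.
Big-endian: lowest address holds the most-significant byte.
So the memory order matches the most-significant-first order: 72 F0 0E 74 94 32 D9 0C.

72 F0 0E 74 94 32 D9 0C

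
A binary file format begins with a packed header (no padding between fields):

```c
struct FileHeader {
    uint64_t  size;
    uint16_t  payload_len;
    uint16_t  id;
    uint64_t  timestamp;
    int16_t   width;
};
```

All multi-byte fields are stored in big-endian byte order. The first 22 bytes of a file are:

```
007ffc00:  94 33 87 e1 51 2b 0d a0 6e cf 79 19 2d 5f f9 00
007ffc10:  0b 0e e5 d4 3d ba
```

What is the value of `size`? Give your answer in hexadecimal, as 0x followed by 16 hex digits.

0x943387E1512B0DA0

`size` is the first field, at byte offset 0, occupying 8 bytes.
Bytes at offsets 0..7: 94 33 87 E1 51 2B 0D A0.
Big-endian: lowest address holds the most-significant byte.
The bytes are already most-significant first: 0x943387E1512B0DA0.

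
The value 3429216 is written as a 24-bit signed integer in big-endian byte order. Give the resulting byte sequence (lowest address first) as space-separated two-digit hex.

3429216 in hexadecimal, padded to 24 bits, is 0x345360.
Split into bytes (most-significant first): 34 53 60.
Big-endian: lowest address holds the most-significant byte.
So the memory order matches the most-significant-first order: 34 53 60.

34 53 60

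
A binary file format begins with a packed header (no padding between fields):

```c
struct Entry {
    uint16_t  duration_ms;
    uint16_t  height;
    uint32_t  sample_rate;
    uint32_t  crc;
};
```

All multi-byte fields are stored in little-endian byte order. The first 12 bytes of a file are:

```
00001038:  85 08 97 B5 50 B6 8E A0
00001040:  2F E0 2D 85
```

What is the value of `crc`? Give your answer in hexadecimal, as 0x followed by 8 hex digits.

0x852DE02F

`crc` follows `duration_ms` (2 B), `height` (2 B), `sample_rate` (4 B), so it starts at offset 2 + 2 + 4 = 8 and occupies 4 bytes.
Bytes at offsets 8..11: 2F E0 2D 85.
Little-endian stores the least-significant byte at the lowest address.
Reassemble most-significant byte first: 85 2D E0 2F → 0x852DE02F.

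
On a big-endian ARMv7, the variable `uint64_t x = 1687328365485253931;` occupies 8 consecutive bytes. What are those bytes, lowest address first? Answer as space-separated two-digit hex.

1687328365485253931 in hexadecimal, padded to 64 bits, is 0x176A98356430652B.
Split into bytes (most-significant first): 17 6A 98 35 64 30 65 2B.
Big-endian: lowest address holds the most-significant byte.
So the memory order matches the most-significant-first order: 17 6A 98 35 64 30 65 2B.

17 6A 98 35 64 30 65 2B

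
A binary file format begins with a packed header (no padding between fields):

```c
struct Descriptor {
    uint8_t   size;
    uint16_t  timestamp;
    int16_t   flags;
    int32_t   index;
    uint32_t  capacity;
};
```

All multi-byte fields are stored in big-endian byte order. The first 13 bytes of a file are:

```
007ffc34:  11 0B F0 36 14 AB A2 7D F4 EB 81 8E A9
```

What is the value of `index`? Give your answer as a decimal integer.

`index` follows `size` (1 B), `timestamp` (2 B), `flags` (2 B), so it starts at offset 1 + 2 + 2 = 5 and occupies 4 bytes.
Bytes at offsets 5..8: AB A2 7D F4.
Big-endian: lowest address holds the most-significant byte.
The bytes are already most-significant first: 0xABA27DF4.
Top bit is set, so as a signed 32-bit value this is 0xABA27DF4 − 2^32 = -1415414284.

-1415414284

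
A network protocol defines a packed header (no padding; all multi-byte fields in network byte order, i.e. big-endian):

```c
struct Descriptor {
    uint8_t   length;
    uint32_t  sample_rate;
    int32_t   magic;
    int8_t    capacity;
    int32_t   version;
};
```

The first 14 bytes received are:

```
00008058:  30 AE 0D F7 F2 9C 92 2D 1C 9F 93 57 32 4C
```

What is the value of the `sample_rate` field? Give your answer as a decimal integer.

`sample_rate` follows `length` (1 byte), so it starts at byte offset 1 and occupies 4 bytes.
Bytes at offsets 1..4: AE 0D F7 F2.
Big-endian: lowest address holds the most-significant byte.
The bytes are already most-significant first: 0xAE0DF7F2.
0xAE0DF7F2 = 2920151026.

2920151026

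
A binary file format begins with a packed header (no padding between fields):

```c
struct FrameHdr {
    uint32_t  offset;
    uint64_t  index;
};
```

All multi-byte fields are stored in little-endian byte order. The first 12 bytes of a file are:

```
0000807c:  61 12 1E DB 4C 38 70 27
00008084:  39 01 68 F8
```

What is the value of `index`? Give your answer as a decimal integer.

`index` follows `offset` (4 bytes), so it starts at byte offset 4 and occupies 8 bytes.
Bytes at offsets 4..11: 4C 38 70 27 39 01 68 F8.
In little-endian order the low byte comes first in memory.
Reassemble most-significant byte first: F8 68 01 39 27 70 38 4C → 0xF86801392770384C.
0xF86801392770384C = 17899558063970465868.

17899558063970465868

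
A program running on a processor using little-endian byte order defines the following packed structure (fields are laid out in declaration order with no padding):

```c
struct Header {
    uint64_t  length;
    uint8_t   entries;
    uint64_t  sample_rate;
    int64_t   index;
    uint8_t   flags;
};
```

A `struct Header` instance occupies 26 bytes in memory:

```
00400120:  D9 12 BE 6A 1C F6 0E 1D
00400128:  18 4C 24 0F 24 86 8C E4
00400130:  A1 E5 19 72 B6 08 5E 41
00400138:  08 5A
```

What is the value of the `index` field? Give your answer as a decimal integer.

594860017303296485

`index` follows `length` (8 B), `entries` (1 B), `sample_rate` (8 B), so it starts at offset 8 + 1 + 8 = 17 and occupies 8 bytes.
Bytes at offsets 17..24: E5 19 72 B6 08 5E 41 08.
Little-endian stores the least-significant byte at the lowest address.
Reassemble most-significant byte first: 08 41 5E 08 B6 72 19 E5 → 0x08415E08B67219E5.
0x08415E08B67219E5 = 594860017303296485.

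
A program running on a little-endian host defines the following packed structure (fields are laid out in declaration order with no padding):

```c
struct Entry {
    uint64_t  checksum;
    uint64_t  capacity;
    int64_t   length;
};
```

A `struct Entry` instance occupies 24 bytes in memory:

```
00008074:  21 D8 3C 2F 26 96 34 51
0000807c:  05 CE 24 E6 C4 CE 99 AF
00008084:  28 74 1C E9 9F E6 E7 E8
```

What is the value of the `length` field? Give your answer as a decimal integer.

`length` follows `checksum` (8 B), `capacity` (8 B), so it starts at offset 8 + 8 = 16 and occupies 8 bytes.
Bytes at offsets 16..23: 28 74 1C E9 9F E6 E7 E8.
Little-endian stores the least-significant byte at the lowest address.
Reassemble most-significant byte first: E8 E7 E6 9F E9 1C 74 28 → 0xE8E7E69FE91C7428.
Top bit is set, so as a signed 64-bit value this is 0xE8E7E69FE91C7428 − 2^64 = -1664107962804964312.

-1664107962804964312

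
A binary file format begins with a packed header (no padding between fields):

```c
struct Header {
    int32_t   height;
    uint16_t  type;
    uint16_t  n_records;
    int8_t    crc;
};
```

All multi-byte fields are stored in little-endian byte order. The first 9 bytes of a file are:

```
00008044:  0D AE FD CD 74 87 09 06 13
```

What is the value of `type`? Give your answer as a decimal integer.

34676

`type` follows `height` (4 bytes), so it starts at byte offset 4 and occupies 2 bytes.
Bytes at offsets 4..5: 74 87.
Little-endian: lowest address holds the least-significant byte.
Reassemble most-significant byte first: 87 74 → 0x8774.
0x8774 = 34676.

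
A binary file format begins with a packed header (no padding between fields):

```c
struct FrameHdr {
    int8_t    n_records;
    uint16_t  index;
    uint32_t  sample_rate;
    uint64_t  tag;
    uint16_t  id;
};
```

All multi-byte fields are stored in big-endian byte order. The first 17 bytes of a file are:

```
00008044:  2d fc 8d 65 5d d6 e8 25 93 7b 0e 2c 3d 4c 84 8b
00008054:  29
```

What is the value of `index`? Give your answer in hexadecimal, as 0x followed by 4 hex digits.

0xFC8D

`index` follows `n_records` (1 byte), so it starts at byte offset 1 and occupies 2 bytes.
Bytes at offsets 1..2: FC 8D.
Big-endian: lowest address holds the most-significant byte.
The bytes are already most-significant first: 0xFC8D.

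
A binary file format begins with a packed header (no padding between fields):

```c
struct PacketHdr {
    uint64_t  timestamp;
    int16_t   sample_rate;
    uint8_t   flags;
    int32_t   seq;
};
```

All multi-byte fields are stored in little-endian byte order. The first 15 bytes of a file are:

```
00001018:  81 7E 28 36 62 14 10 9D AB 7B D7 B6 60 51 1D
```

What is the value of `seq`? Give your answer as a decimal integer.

491872438

`seq` follows `timestamp` (8 B), `sample_rate` (2 B), `flags` (1 B), so it starts at offset 8 + 2 + 1 = 11 and occupies 4 bytes.
Bytes at offsets 11..14: B6 60 51 1D.
Little-endian stores the least-significant byte at the lowest address.
Reassemble most-significant byte first: 1D 51 60 B6 → 0x1D5160B6.
0x1D5160B6 = 491872438.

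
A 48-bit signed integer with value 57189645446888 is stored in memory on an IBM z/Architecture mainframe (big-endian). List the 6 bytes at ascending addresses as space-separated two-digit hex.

57189645446888 in hexadecimal, padded to 48 bits, is 0x340380806EE8.
Split into bytes (most-significant first): 34 03 80 80 6E E8.
Big-endian stores the most-significant byte at the lowest address.
So the memory order matches the most-significant-first order: 34 03 80 80 6E E8.

34 03 80 80 6E E8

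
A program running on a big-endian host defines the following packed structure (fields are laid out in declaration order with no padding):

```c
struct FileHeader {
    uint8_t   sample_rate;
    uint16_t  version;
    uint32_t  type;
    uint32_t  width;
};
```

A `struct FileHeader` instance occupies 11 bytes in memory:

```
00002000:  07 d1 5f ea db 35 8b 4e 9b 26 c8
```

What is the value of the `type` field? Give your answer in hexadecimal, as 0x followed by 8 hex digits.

0xEADB358B

`type` follows `sample_rate` (1 B), `version` (2 B), so it starts at offset 1 + 2 = 3 and occupies 4 bytes.
Bytes at offsets 3..6: EA DB 35 8B.
In big-endian order the high byte comes first in memory.
The bytes are already most-significant first: 0xEADB358B.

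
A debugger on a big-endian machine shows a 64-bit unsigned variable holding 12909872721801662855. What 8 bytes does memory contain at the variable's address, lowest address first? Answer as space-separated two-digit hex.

B3 29 14 D7 4E 7E 51 87

12909872721801662855 in hexadecimal, padded to 64 bits, is 0xB32914D74E7E5187.
Split into bytes (most-significant first): B3 29 14 D7 4E 7E 51 87.
In big-endian order the high byte comes first in memory.
So the memory order matches the most-significant-first order: B3 29 14 D7 4E 7E 51 87.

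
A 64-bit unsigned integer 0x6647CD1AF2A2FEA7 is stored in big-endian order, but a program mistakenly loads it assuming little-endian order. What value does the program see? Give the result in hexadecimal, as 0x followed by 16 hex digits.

Stored big-endian, the bytes at ascending addresses are 66 47 CD 1A F2 A2 FE A7.
Read back as little-endian, the first byte is least significant, giving 0xA7FEA2F21ACD4766.

0xA7FEA2F21ACD4766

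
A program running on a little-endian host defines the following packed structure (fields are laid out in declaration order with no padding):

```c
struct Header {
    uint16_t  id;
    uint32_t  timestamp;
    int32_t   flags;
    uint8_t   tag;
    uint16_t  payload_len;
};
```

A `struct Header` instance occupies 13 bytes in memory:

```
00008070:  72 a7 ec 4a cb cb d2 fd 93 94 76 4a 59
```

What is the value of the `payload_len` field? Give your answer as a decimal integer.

`payload_len` follows `id` (2 B), `timestamp` (4 B), `flags` (4 B), `tag` (1 B), so it starts at offset 2 + 4 + 4 + 1 = 11 and occupies 2 bytes.
Bytes at offsets 11..12: 4A 59.
In little-endian order the low byte comes first in memory.
Reassemble most-significant byte first: 59 4A → 0x594A.
0x594A = 22858.

22858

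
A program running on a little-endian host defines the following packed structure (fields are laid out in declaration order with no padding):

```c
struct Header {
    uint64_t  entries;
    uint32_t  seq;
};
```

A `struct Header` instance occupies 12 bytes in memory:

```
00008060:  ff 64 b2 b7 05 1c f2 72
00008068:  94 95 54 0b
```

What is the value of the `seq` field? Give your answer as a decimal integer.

`seq` follows `entries` (8 bytes), so it starts at byte offset 8 and occupies 4 bytes.
Bytes at offsets 8..11: 94 95 54 0B.
Little-endian stores the least-significant byte at the lowest address.
Reassemble most-significant byte first: 0B 54 95 94 → 0x0B549594.
0x0B549594 = 190092692.

190092692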